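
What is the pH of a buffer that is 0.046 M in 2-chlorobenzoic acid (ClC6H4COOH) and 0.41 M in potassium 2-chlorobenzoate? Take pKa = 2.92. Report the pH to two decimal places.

Using pH = pKa + log([base]/[acid]) with [base]/[acid] = 0.41/0.046:
pH = 2.92 + (+0.950) = 3.87

pH = 3.87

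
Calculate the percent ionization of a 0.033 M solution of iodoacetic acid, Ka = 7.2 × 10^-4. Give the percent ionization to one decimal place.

ICH2COOH ⇌ ICH2COO- + H+; let x = [H+] at equilibrium.
Solve x² + 0.00072x − 2.38e-05 = 0 → x = 4.53 × 10^-3 M
Fraction ionized = 4.53 × 10^-3 / 0.033 = 0.1373 → 13.7%

13.7%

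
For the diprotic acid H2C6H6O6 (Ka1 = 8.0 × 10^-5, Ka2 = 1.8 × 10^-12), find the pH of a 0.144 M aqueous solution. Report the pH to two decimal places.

Since Ka1 ≫ Ka2, the first ionization dominates [H+].
Ka1 = x²/(0.144 − x) = 8.0 × 10^-5
x ≈ √(8.0 × 10^-5 × 0.144) = 3.39 × 10^-3 M
pH = −log(3.39 × 10^-3) = 2.47

pH = 2.47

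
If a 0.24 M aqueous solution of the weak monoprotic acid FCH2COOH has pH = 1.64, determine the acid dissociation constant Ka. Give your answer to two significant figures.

[H+] = 10^(-1.64) = 2.29 × 10^-2 M
At equilibrium [HA] = 0.24 − 2.29 × 10^-2 = 2.17 × 10^-1 M
Ka = [H+][A-]/[HA] = (2.29 × 10^-2)² / 2.17 × 10^-1 = 2.4 × 10^-3

Ka = 2.4 × 10^-3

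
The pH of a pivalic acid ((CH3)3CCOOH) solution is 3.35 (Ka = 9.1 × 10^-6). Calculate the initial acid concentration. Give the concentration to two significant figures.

[H+] = 10^(-3.35) = 4.47 × 10^-4 M = x
Ka = x²/(C₀ − x) ⇒ C₀ = x + x²/Ka
C₀ = 4.47 × 10^-4 + (4.47 × 10^-4)²/(9.1 × 10^-6) = 2.24 × 10^-2 M

C₀ = 2.2 × 10^-2 M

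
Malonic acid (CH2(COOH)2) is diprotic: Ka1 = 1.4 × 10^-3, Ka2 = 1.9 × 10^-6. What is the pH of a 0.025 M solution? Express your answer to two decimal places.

pH = 2.28

Since Ka1 ≫ Ka2, the first ionization dominates [H+].
Ka1 = x²/(0.025 − x) = 1.4 × 10^-3
Solving the quadratic: x = (−Ka1 + √(Ka1² + 4·Ka1·C₀))/2 = 5.26 × 10^-3 M
pH = −log(5.26 × 10^-3) = 2.28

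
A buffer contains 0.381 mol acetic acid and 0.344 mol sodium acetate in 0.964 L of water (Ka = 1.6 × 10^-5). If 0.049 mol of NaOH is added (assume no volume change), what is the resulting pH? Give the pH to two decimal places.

After neutralization: n(CH3COOH) = 0.332 mol, n(CH3COO-) = 0.393 mol.
pKa = −log(1.6 × 10^-5) = 4.796
Henderson–Hasselbalch with mole ratio 0.393/0.332: pH = 4.796 + (+0.073)

pH = 4.87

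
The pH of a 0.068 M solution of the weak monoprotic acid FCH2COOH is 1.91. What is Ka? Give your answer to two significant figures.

Ka = 2.7 × 10^-3

[H+] = 10^(-1.91) = 1.23 × 10^-2 M
At equilibrium [HA] = 0.068 − 1.23 × 10^-2 = 5.57 × 10^-2 M
Ka = [H+][A-]/[HA] = (1.23 × 10^-2)² / 5.57 × 10^-2 = 2.7 × 10^-3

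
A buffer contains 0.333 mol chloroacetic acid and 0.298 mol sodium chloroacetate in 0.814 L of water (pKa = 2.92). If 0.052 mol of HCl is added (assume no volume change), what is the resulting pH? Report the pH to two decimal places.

Added H+ converts ClCH2COO- to ClCH2COOH: ClCH2COOH → 0.385 mol, ClCH2COO- → 0.246 mol.
pH = pKa + log(n_ClCH2COO-/n_ClCH2COOH) = 2.92 + log(0.246/0.385) = 2.92 + (-0.195)

pH = 2.73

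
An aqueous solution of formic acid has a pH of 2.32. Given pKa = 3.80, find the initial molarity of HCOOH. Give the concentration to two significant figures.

C₀ = 1.5 × 10^-1 M

[H+] = 10^(-2.32) = 4.79 × 10^-3 M = x
Ka = 10^(−3.80) = 1.58 × 10^-4
Ka = x²/(C₀ − x) ⇒ C₀ = x + x²/Ka
C₀ = 4.79 × 10^-3 + (4.79 × 10^-3)²/(1.58 × 10^-4) = 1.50 × 10^-1 M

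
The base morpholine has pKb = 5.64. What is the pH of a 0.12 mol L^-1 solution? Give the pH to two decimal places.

pH = 10.72

C4H8ONH + H2O ⇌ C4H8ONH2+ + OH-
Kb = 10^(−5.64) = 2.29 × 10^-6
From the ICE table, Kb = x²/(0.12 − x) = 2.29 × 10^-6.
Since Kb ≪ C₀, x ≈ √(Kb·C₀) = 5.24 × 10^-4 M.
pOH = −log(5.24 × 10^-4) = 3.28; pH = 14.00 − 3.28 = 10.72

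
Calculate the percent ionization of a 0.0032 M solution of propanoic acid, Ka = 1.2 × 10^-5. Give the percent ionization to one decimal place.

CH3CH2COOH ⇌ CH3CH2COO- + H+; let x = [H+] at equilibrium.
Solve x² + 1.2e-05x − 3.84e-08 = 0 → x = 1.90 × 10^-4 M
% ionization = x/C₀ × 100% = 1.90 × 10^-4/0.0032 × 100% = 5.9%

5.9%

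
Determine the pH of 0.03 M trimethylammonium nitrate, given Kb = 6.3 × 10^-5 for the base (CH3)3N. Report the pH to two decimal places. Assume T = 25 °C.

(CH3)3NH+ is the conjugate acid of the weak base (CH3)3N.
Ka = Kw/Kb = 1.0×10^-14 / 6.3 × 10^-5 = 1.59 × 10^-10
From the ICE table, Ka = x²/(0.03 − x) = 1.59 × 10^-10.
Assume x ≪ 0.03: x ≈ √(1.59 × 10^-10 × 0.03) = 2.18 × 10^-6 M
Check: 0.0073% ionized — well under 5%, approximation valid.
pH = −log[H+] = −log(2.18 × 10^-6) = 5.66

pH = 5.66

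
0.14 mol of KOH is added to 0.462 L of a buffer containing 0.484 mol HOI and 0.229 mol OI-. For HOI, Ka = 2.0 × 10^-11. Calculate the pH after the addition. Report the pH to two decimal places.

pH = 10.73

After neutralization: n(HOI) = 0.344 mol, n(OI-) = 0.369 mol.
pKa = −log(2.0 × 10^-11) = 10.699
Henderson–Hasselbalch with mole ratio 0.369/0.344: pH = 10.699 + (+0.030)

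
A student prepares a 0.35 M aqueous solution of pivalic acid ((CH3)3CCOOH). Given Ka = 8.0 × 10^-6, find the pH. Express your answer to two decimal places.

pH = 2.78

(CH3)3CCOOH ⇌ (CH3)3CCOO- + H+
Ka = [H+]²/(0.35 − [H+]) = 8.0 × 10^-6
Since Ka ≪ C₀, [H+] ≈ √(Ka·C₀) = 1.67 × 10^-3 M.
pH = −log(1.67 × 10^-3) = 2.78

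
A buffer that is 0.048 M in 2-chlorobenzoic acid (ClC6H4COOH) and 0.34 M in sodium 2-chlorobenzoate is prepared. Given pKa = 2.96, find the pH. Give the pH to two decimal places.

Henderson–Hasselbalch: pH = pKa + log([ClC6H4COO-]/[ClC6H4COOH]) = 2.96 + log(0.34/0.048)
pH = 2.96 + (+0.850) = 3.81

pH = 3.81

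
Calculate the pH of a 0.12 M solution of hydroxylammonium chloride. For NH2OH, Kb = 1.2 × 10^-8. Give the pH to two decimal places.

pH = 3.50

NH3OH+ is the conjugate acid of the weak base NH2OH.
Ka = Kw/Kb = 1.0×10^-14 / 1.2 × 10^-8 = 8.33 × 10^-7
From the ICE table, Ka = [H+]²/(0.12 − [H+]) = 8.33 × 10^-7.
Assume [H+] ≪ 0.12: [H+] ≈ √(8.33 × 10^-7 × 0.12) = 3.16 × 10^-4 M
Check: 0.26% ionized — well under 5%, approximation valid.
pH = −log[H+] = −log(3.16 × 10^-4) = 3.50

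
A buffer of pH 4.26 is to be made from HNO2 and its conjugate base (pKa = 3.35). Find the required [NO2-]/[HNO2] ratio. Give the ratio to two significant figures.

pH = pKa + log(r) ⇒ log(r) = 4.26 − 3.35 = +0.91
r = [NO2-]/[HNO2] = 10^(+0.91) = 8.13

ratio = 8.1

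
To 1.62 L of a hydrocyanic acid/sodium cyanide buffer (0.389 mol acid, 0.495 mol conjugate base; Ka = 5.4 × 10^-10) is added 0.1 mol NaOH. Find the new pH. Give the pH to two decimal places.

pH = 9.58

OH- converts HCN to CN-: HCN → 0.289 mol, CN- → 0.595 mol.
pKa = −log(5.4 × 10^-10) = 9.268
pH = pKa + log([A⁻]/[HA]) = 9.268 + log(0.595/0.289) = 9.268 +0.314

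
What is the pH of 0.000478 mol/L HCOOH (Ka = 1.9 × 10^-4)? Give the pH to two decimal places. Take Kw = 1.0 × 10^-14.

pH = 3.66

HCOOH ⇌ HCOO- + H+
Let x = [H+] at equilibrium. Ka = x²/(0.000478 − x).
The 5% rule fails; solving x² + Ka·x − Ka·C₀ = 0 exactly:
x = [−0.00019 + √(0.00019² + 3.63e-07)]/2 = 2.21 × 10^-4 M
pH = −log(2.21 × 10^-4) = 3.66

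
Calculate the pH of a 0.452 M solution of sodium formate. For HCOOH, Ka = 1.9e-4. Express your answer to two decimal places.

pH = 8.69

HCOO- is the conjugate base of the weak acid HCOOH.
Kb = Kw/Ka = 1.0×10^-14 / 1.9 × 10^-4 = 5.26 × 10^-11
Let x = [OH-] at equilibrium. Kb = x²/(0.452 − x).
Assume x ≪ 0.452: x ≈ √(5.26 × 10^-11 × 0.452) = 4.88 × 10^-6 M
pOH = 5.31, so pH = 14.00 − pOH = 8.69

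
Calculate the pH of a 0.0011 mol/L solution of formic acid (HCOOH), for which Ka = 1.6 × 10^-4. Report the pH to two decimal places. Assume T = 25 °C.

HCOOH ⇌ HCOO- + H+
From the ICE table, Ka = [H+]²/(0.0011 − [H+]) = 1.6 × 10^-4.
Here C₀/Ka ≈ 6.88, so the small-[H+] approximation fails. Use the quadratic:
[H+] = (−Ka + √(Ka² + 4·Ka·C₀))/2 = 3.47 × 10^-4 M
pH = −log(3.47 × 10^-4) = 3.46

pH = 3.46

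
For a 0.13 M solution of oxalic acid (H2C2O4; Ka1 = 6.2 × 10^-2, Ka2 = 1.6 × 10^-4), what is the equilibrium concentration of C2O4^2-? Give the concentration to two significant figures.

First ionization gives [H+] ≈ [HC2O4-] = 6.40 × 10^-2 M.
Second step: Ka2 = [H+][C2O4^2-]/[HC2O4-] ≈ [C2O4^2-] (since [H+] ≈ [HC2O4-]).
So [C2O4^2-] ≈ Ka2.

1.6 × 10^-4 M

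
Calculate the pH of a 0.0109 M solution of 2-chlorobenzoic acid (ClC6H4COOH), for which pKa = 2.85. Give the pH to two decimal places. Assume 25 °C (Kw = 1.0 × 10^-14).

ClC6H4COOH ⇌ ClC6H4COO- + H+
Ka = 10^(−2.85) = 1.41 × 10^-3
Ka = [H+]²/(0.0109 − [H+]) = 1.41 × 10^-3
The 5% rule fails; solving [H+]² + Ka·[H+] − Ka·C₀ = 0 exactly:
[H+] = (−Ka + √(Ka² + 4·Ka·C₀))/2 = 3.28 × 10^-3 M
pH = −log(3.28 × 10^-3) = 2.48

pH = 2.48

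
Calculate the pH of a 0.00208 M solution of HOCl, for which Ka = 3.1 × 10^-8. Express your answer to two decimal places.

HOCl ⇌ OCl- + H+
Let x = [H+] at equilibrium. Ka = x²/(0.00208 − x).
Assume x ≪ 0.00208: x ≈ √(3.1 × 10^-8 × 0.00208) = 8.03 × 10^-6 M
(x/C₀ = 0.39% < 5%, so the approximation holds.)
pH = −log[H+] = −log(8.03 × 10^-6) = 5.10

pH = 5.10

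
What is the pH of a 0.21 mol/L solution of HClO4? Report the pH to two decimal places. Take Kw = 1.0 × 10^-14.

pH = 0.68

HClO4 is a strong acid and dissociates completely, so [H+] = 0.21 M.
pH = -log(0.21) = 0.68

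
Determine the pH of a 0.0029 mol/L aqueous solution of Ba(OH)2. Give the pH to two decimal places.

Ba(OH)2 is a strong base (each formula unit releases 2 OH-); [OH-] = 0.0058 M.
pOH = -log(0.0058) = 2.24
pH = 14.00 - 2.24 = 11.76

pH = 11.76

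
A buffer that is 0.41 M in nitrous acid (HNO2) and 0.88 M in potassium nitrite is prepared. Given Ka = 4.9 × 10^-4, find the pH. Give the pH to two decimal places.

pKa = −log(4.9 × 10^-4) = 3.310
pH = pKa + log([A⁻]/[HA]) = 3.310 + log(0.88/0.41)
pH = 3.310 + (+0.332) = 3.64

pH = 3.64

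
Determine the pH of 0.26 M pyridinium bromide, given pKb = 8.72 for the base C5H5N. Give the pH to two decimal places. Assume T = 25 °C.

C5H5NH+ is the conjugate acid of the weak base C5H5N.
Kb = 10^(−8.72) = 1.91 × 10^-9
Ka = Kw/Kb = 1.0×10^-14 / 1.91 × 10^-9 = 5.24 × 10^-6
Let x = [H+] at equilibrium. Ka = x²/(0.26 − x).
Since Ka ≪ C₀, x ≈ √(Ka·C₀) = 1.17 × 10^-3 M.
(x/C₀ = 0.45% < 5%, so the approximation holds.)
pH = −log(1.17 × 10^-3) = 2.93

pH = 2.93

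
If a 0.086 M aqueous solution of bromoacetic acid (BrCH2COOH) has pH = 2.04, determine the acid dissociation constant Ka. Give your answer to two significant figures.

Ka = 1.1 × 10^-3

[H+] = 10^(-2.04) = 9.12 × 10^-3 M
At equilibrium [HA] = 0.086 − 9.12 × 10^-3 = 7.69 × 10^-2 M
Ka = [H+][A-]/[HA] = (9.12 × 10^-3)² / 7.69 × 10^-2 = 1.1 × 10^-3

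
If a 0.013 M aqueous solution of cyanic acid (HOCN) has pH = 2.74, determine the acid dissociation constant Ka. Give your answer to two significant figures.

Ka = 3.0 × 10^-4

[H+] = 10^(-2.74) = 1.82 × 10^-3 M
At equilibrium [HA] = 0.013 − 1.82 × 10^-3 = 1.12 × 10^-2 M
Ka = [H+][A-]/[HA] = (1.82 × 10^-3)² / 1.12 × 10^-2 = 3.0 × 10^-4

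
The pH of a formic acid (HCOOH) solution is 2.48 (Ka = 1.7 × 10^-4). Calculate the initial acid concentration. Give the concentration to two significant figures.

C₀ = 6.8 × 10^-2 M

[H+] = 10^(-2.48) = 3.31 × 10^-3 M = x
Ka = x²/(C₀ − x) ⇒ C₀ = x + x²/Ka
C₀ = 3.31 × 10^-3 + (3.31 × 10^-3)²/(1.7 × 10^-4) = 6.78 × 10^-2 M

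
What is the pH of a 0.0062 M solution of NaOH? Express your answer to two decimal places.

NaOH is a strong base; [OH-] = 0.0062 M.
pOH = -log(0.0062) = 2.21
pH = 14.00 - 2.21 = 11.79

pH = 11.79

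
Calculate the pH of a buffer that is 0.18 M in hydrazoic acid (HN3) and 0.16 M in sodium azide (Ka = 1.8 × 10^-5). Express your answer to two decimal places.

pKa = −log(1.8 × 10^-5) = 4.745
Henderson–Hasselbalch: pH = pKa + log([N3-]/[HN3]) = 4.745 + log(0.16/0.18)
pH = 4.745 + (-0.051) = 4.69

pH = 4.69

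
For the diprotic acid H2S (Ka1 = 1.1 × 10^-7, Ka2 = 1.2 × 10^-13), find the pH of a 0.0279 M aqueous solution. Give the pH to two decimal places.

pH = 4.26

Ka1 ≫ Ka2, so treat the first dissociation as the only significant source of H+.
Ka1 = x²/(0.0279 − x) = 1.1 × 10^-7
x ≈ √(1.1 × 10^-7 × 0.0279) = 5.54 × 10^-5 M
pH = −log(5.54 × 10^-5) = 4.26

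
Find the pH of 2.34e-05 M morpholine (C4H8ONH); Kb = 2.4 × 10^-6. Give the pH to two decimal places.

pH = 8.81

C4H8ONH + H2O ⇌ C4H8ONH2+ + OH-
Let x = [OH-] at equilibrium. Kb = x²/(2.34e-05 − x).
Here C₀/Kb ≈ 9.75, so the small-x approximation fails. Use the quadratic:
x = [−2.4e-06 + √(2.4e-06² + 2.25e-10)]/2 = 6.39 × 10^-6 M
pOH = −log(6.39 × 10^-6) = 5.19; pH = 14.00 − 5.19 = 8.81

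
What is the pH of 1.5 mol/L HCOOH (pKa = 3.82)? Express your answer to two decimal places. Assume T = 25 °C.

pH = 1.82

HCOOH ⇌ HCOO- + H+
Ka = 10^(−3.82) = 1.51 × 10^-4
From the ICE table, Ka = [H+]²/(1.5 − [H+]) = 1.51 × 10^-4.
Since Ka ≪ C₀, [H+] ≈ √(Ka·C₀) = 1.50 × 10^-2 M.
([H+]/C₀ = 1% < 5%, so the approximation holds.)
pH = −log(1.50 × 10^-2) = 1.82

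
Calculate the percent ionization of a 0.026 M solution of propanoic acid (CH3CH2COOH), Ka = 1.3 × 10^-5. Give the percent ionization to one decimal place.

CH3CH2COOH ⇌ CH3CH2COO- + H+; let x = [H+] at equilibrium.
x ≈ √(Ka·C₀) = √(1.3 × 10^-5 × 0.026) = 5.81 × 10^-4 M
% ionization = x/C₀ × 100% = 5.81 × 10^-4/0.026 × 100% = 2.2%

2.2%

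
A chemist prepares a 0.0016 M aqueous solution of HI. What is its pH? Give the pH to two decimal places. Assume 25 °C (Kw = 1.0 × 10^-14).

pH = 2.80

HI is a strong acid and dissociates completely, so [H+] = 0.0016 M.
pH = -log(0.0016) = 2.80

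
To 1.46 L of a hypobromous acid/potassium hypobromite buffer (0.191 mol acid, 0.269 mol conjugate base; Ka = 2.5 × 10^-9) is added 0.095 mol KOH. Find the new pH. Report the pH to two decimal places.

OH- converts HOBr to OBr-: HOBr → 0.096 mol, OBr- → 0.364 mol.
pKa = −log(2.5 × 10^-9) = 8.602
Henderson–Hasselbalch with mole ratio 0.364/0.096: pH = 8.602 + (+0.579)

pH = 9.18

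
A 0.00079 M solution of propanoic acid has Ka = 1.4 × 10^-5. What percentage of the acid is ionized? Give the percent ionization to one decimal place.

CH3CH2COOH ⇌ CH3CH2COO- + H+; let x = [H+] at equilibrium.
Solve x² + 1.4e-05x − 1.11e-08 = 0 → x = 9.84 × 10^-5 M
% ionization = x/C₀ × 100% = 9.84 × 10^-5/0.00079 × 100% = 12.5%

12.5%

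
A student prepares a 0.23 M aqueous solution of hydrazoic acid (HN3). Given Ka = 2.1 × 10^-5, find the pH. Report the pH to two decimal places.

pH = 2.66

HN3 ⇌ N3- + H+
Ka = [H+]²/(0.23 − [H+]) = 2.1 × 10^-5
Assume [H+] ≪ 0.23: [H+] ≈ √(2.1 × 10^-5 × 0.23) = 2.20 × 10^-3 M
Check: 0.96% ionized — well under 5%, approximation valid.
pH = −log[H+] = −log(2.20 × 10^-3) = 2.66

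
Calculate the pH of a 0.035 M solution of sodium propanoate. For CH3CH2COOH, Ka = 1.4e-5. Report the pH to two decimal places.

pH = 8.70

CH3CH2COO- is the conjugate base of the weak acid CH3CH2COOH.
Kb = Kw/Ka = 1.0×10^-14 / 1.4 × 10^-5 = 7.14 × 10^-10
Let x = [OH-] at equilibrium. Kb = x²/(0.035 − x).
Assume x ≪ 0.035: x ≈ √(7.14 × 10^-10 × 0.035) = 5.00 × 10^-6 M
Check: 0.014% ionized — well under 5%, approximation valid.
pOH = 5.30, so pH = 14.00 − pOH = 8.70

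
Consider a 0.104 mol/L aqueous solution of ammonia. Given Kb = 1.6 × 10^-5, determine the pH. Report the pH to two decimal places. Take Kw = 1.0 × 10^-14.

NH3 + H2O ⇌ NH4+ + OH-
From the ICE table, Kb = [OH-]²/(0.104 − [OH-]) = 1.6 × 10^-5.
Assume [OH-] ≪ 0.104: [OH-] ≈ √(1.6 × 10^-5 × 0.104) = 1.29 × 10^-3 M
Check: 1.2% ionized — well under 5%, approximation valid.
pOH = −log(1.29 × 10^-3) = 2.89; pH = 14.00 − 2.89 = 11.11

pH = 11.11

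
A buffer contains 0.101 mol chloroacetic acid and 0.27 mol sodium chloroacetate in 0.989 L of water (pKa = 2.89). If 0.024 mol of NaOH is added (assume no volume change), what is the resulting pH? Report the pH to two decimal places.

pH = 3.47

OH- converts ClCH2COOH to ClCH2COO-: ClCH2COOH → 0.077 mol, ClCH2COO- → 0.294 mol.
Henderson–Hasselbalch with mole ratio 0.294/0.077: pH = 2.89 + (+0.582)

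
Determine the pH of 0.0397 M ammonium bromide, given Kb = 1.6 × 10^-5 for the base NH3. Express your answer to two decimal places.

pH = 5.30

NH4+ is the conjugate acid of the weak base NH3.
Ka = Kw/Kb = 1.0×10^-14 / 1.6 × 10^-5 = 6.25 × 10^-10
Let x = [H+] at equilibrium. Ka = x²/(0.0397 − x).
Since Ka ≪ C₀, x ≈ √(Ka·C₀) = 4.98 × 10^-6 M.
pH = −log(4.98 × 10^-6) = 5.30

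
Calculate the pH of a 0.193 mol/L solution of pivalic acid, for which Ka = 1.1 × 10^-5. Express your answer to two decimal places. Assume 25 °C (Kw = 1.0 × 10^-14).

pH = 2.84

(CH3)3CCOOH ⇌ (CH3)3CCOO- + H+
From the ICE table, Ka = x²/(0.193 − x) = 1.1 × 10^-5.
Assume x ≪ 0.193: x ≈ √(1.1 × 10^-5 × 0.193) = 1.46 × 10^-3 M
pH = −log[H+] = −log(1.46 × 10^-3) = 2.84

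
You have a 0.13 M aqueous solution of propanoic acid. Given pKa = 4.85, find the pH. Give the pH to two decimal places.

CH3CH2COOH ⇌ CH3CH2COO- + H+
Ka = 10^(−4.85) = 1.41 × 10^-5
From the ICE table, Ka = x²/(0.13 − x) = 1.41 × 10^-5.
Assume x ≪ 0.13: x ≈ √(1.41 × 10^-5 × 0.13) = 1.35 × 10^-3 M
(x/C₀ = 1% < 5%, so the approximation holds.)
pH = −log[H+] = −log(1.35 × 10^-3) = 2.87

pH = 2.87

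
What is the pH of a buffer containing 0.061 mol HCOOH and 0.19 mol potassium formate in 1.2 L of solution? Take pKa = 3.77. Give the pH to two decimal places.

pH = 4.26

pH = pKa + log([A⁻]/[HA]) = 3.77 + log(0.19/0.061)
pH = 3.77 + (+0.493) = 4.26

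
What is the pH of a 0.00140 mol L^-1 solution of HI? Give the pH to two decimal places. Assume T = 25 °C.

pH = 2.85

HI is a strong acid and dissociates completely, so [H+] = 0.00140 M.
pH = -log(0.0014) = 2.85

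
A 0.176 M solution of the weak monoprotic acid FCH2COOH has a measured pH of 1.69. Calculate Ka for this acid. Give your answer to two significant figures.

[H+] = 10^(-1.69) = 2.04 × 10^-2 M
At equilibrium [HA] = 0.176 − 2.04 × 10^-2 = 1.56 × 10^-1 M
Ka = [H+][A-]/[HA] = (2.04 × 10^-2)² / 1.56 × 10^-1 = 2.7 × 10^-3

Ka = 2.7 × 10^-3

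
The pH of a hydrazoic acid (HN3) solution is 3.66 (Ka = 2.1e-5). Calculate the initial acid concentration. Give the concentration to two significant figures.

[H+] = 10^(-3.66) = 2.19 × 10^-4 M = x
Ka = x²/(C₀ − x) ⇒ C₀ = x + x²/Ka
C₀ = 2.19 × 10^-4 + (2.19 × 10^-4)²/(2.1 × 10^-5) = 2.50 × 10^-3 M

C₀ = 2.5 × 10^-3 M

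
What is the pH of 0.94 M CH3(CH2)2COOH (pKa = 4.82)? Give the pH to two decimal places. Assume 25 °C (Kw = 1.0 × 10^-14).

CH3(CH2)2COOH ⇌ CH3(CH2)2COO- + H+
Ka = 10^(−4.82) = 1.51 × 10^-5
Let x = [H+] at equilibrium. Ka = x²/(0.94 − x).
Assume x ≪ 0.94: x ≈ √(1.51 × 10^-5 × 0.94) = 3.77 × 10^-3 M
pH = −log[H+] = −log(3.77 × 10^-3) = 2.42

pH = 2.42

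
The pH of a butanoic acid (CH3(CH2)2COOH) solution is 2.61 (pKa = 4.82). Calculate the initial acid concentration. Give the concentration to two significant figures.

C₀ = 4.0 × 10^-1 M

[H+] = 10^(-2.61) = 2.45 × 10^-3 M = x
Ka = 10^(−4.82) = 1.51 × 10^-5
Ka = x²/(C₀ − x) ⇒ C₀ = x + x²/Ka
C₀ = 2.45 × 10^-3 + (2.45 × 10^-3)²/(1.51 × 10^-5) = 4.00 × 10^-1 M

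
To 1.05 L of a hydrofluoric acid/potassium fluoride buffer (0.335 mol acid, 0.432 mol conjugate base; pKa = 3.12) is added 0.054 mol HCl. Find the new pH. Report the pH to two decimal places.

Added H+ converts F- to HF: HF → 0.389 mol, F- → 0.378 mol.
pH = pKa + log([A⁻]/[HA]) = 3.12 + log(0.378/0.389) = 3.12 -0.012

pH = 3.11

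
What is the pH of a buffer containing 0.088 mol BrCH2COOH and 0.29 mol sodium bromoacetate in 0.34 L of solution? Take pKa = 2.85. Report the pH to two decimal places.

pH = 3.37

Using pH = pKa + log([base]/[acid]) with [base]/[acid] = 0.29/0.088:
pH = 2.85 + (+0.518) = 3.37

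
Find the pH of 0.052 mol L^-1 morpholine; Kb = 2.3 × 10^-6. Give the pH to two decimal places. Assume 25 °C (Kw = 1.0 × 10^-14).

C4H8ONH + H2O ⇌ C4H8ONH2+ + OH-
Kb = x²/(0.052 − x) = 2.3 × 10^-6
Since Kb ≪ C₀, x ≈ √(Kb·C₀) = 3.46 × 10^-4 M.
pOH = 3.46, so pH = 14.00 − pOH = 10.54

pH = 10.54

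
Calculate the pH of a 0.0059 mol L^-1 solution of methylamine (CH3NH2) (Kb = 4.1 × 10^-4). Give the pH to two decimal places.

pH = 11.13

CH3NH2 + H2O ⇌ CH3NH3+ + OH-
Kb = [OH-]²/(0.0059 − [OH-]) = 4.1 × 10^-4
[OH-] is not negligible relative to C₀; solve [OH-]² + 0.00041·[OH-] − 2.42e-06 = 0.
[OH-] = [−0.00041 + √(0.00041² + 9.68e-06)]/2 = 1.36 × 10^-3 M
pOH = 2.87, so pH = 14.00 − pOH = 11.13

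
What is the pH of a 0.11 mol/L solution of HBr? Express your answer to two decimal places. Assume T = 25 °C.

HBr is a strong acid and dissociates completely, so [H+] = 0.11 M.
pH = -log(0.11) = 0.96

pH = 0.96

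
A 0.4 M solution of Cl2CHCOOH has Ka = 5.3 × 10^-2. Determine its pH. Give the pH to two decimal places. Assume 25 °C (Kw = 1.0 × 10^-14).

pH = 0.92

Cl2CHCOOH ⇌ Cl2CHCOO- + H+
Ka = [H+]²/(0.4 − [H+]) = 5.3 × 10^-2
Here C₀/Ka ≈ 7.55, so the small-[H+] approximation fails. Use the quadratic:
[H+] = (−Ka + √(Ka² + 4·Ka·C₀))/2 = 1.21 × 10^-1 M
pH = −log(1.21 × 10^-1) = 0.92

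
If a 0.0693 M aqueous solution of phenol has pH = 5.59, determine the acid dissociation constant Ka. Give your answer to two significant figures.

[H+] = 10^(-5.59) = 2.57 × 10^-6 M
At equilibrium [HA] = 0.0693 − 2.57 × 10^-6 = 6.93 × 10^-2 M
Ka = [H+][A-]/[HA] = (2.57 × 10^-6)² / 6.93 × 10^-2 = 9.5 × 10^-11

Ka = 9.5 × 10^-11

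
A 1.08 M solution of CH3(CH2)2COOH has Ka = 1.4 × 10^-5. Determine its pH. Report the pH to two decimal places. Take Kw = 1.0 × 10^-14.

CH3(CH2)2COOH ⇌ CH3(CH2)2COO- + H+
Ka = [H+]²/(1.08 − [H+]) = 1.4 × 10^-5
Neglecting [H+] in the denominator: [H+] = √(1.4 × 10^-5 × 1.08) = 3.89 × 10^-3 M
pH = −log[H+] = −log(3.89 × 10^-3) = 2.41

pH = 2.41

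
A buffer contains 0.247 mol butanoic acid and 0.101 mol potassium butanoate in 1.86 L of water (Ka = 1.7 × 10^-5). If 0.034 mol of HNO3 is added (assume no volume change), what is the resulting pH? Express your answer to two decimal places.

Added H+ converts CH3(CH2)2COO- to CH3(CH2)2COOH: CH3(CH2)2COOH → 0.281 mol, CH3(CH2)2COO- → 0.067 mol.
pKa = −log(1.7 × 10^-5) = 4.770
pH = pKa + log(n_CH3(CH2)2COO-/n_CH3(CH2)2COOH) = 4.770 + log(0.067/0.281) = 4.770 + (-0.623)

pH = 4.15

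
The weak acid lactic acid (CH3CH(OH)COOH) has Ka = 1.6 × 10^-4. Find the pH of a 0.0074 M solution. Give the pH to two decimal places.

CH3CH(OH)COOH ⇌ CH3CH(OH)COO- + H+
From the ICE table, Ka = [H+]²/(0.0074 − [H+]) = 1.6 × 10^-4.
[H+] is not negligible relative to C₀; solve [H+]² + 0.00016·[H+] − 1.18e-06 = 0.
[H+] = [−0.00016 + √(0.00016² + 4.74e-06)]/2 = 1.01 × 10^-3 M
pH = −log[H+] = −log(1.01 × 10^-3) = 3.00

pH = 3.00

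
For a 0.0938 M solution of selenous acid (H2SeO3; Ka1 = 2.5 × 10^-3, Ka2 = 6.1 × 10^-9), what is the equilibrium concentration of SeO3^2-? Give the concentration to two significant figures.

First ionization gives [H+] ≈ [HSeO3-] = 1.41 × 10^-2 M.
Second step: Ka2 = [H+][SeO3^2-]/[HSeO3-] ≈ [SeO3^2-] (since [H+] ≈ [HSeO3-]).
So [SeO3^2-] ≈ Ka2.

6.1 × 10^-9 M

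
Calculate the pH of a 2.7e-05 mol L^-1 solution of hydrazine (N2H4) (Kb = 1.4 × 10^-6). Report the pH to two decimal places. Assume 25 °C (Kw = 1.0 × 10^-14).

pH = 8.74

N2H4 + H2O ⇌ N2H5+ + OH-
From the ICE table, Kb = [OH-]²/(2.7e-05 − [OH-]) = 1.4 × 10^-6.
[OH-] is not negligible relative to C₀; solve [OH-]² + 1.4e-06·[OH-] − 3.78e-11 = 0.
[OH-] = (−Kb + √(Kb² + 4·Kb·C₀))/2 = 5.49 × 10^-6 M
pOH = −log(5.49 × 10^-6) = 5.26; pH = 14.00 − 5.26 = 8.74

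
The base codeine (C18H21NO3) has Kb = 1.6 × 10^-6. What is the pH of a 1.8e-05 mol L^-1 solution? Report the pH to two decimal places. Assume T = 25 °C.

pH = 8.67

C18H21NO3 + H2O ⇌ C18H22NO3+ + OH-
Kb = x²/(1.8e-05 − x) = 1.6 × 10^-6
The 5% rule fails; solving x² + Kb·x − Kb·C₀ = 0 exactly:
x = [−1.6e-06 + √(1.6e-06² + 1.15e-10)]/2 = 4.63 × 10^-6 M
pOH = 5.33, so pH = 14.00 − pOH = 8.67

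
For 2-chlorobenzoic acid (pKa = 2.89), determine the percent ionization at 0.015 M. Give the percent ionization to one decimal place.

ClC6H4COOH ⇌ ClC6H4COO- + H+; let x = [H+] at equilibrium.
Ka = 10^(−2.89) = 1.29 × 10^-3
Solve x² + 0.00129x − 1.93e-05 = 0 → x = 3.80 × 10^-3 M
% ionization = x/C₀ × 100% = 3.80 × 10^-3/0.015 × 100% = 25.3%

25.3%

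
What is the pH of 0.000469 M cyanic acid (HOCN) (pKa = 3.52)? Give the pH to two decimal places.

pH = 3.59

HOCN ⇌ OCN- + H+
Ka = 10^(−3.52) = 3.02 × 10^-4
From the ICE table, Ka = [H+]²/(0.000469 − [H+]) = 3.02 × 10^-4.
The 5% rule fails; solving [H+]² + Ka·[H+] − Ka·C₀ = 0 exactly:
[H+] = (−Ka + √(Ka² + 4·Ka·C₀))/2 = 2.55 × 10^-4 M
pH = −log[H+] = −log(2.55 × 10^-4) = 3.59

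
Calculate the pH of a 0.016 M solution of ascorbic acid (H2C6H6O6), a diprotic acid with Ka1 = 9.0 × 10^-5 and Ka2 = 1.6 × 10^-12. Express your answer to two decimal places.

Ka1 ≫ Ka2, so treat the first dissociation as the only significant source of H+.
Ka1 = x²/(0.016 − x) = 9.0 × 10^-5
Solving the quadratic: x = (−Ka1 + √(Ka1² + 4·Ka1·C₀))/2 = 1.16 × 10^-3 M
pH = −log(1.16 × 10^-3) = 2.94

pH = 2.94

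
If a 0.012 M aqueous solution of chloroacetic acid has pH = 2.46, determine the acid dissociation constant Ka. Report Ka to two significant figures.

[H+] = 10^(-2.46) = 3.47 × 10^-3 M
At equilibrium [HA] = 0.012 − 3.47 × 10^-3 = 8.53 × 10^-3 M
Ka = [H+][A-]/[HA] = (3.47 × 10^-3)² / 8.53 × 10^-3 = 1.4 × 10^-3

Ka = 1.4 × 10^-3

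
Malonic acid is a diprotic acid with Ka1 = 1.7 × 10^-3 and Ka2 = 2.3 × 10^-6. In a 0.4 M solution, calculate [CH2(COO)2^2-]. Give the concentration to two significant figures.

2.3 × 10^-6 M

First ionization gives [H+] ≈ [CH2(COOH)COO-] = 2.52 × 10^-2 M.
Second step: Ka2 = [H+][CH2(COO)2^2-]/[CH2(COOH)COO-] ≈ [CH2(COO)2^2-] (since [H+] ≈ [CH2(COOH)COO-]).
So [CH2(COO)2^2-] ≈ Ka2.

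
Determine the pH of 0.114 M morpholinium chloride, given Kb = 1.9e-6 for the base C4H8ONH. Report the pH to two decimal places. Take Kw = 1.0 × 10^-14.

pH = 4.61

C4H8ONH2+ is the conjugate acid of the weak base C4H8ONH.
Ka = Kw/Kb = 1.0×10^-14 / 1.9 × 10^-6 = 5.26 × 10^-9
Ka = x²/(0.114 − x) = 5.26 × 10^-9
Assume x ≪ 0.114: x ≈ √(5.26 × 10^-9 × 0.114) = 2.45 × 10^-5 M
Check: 0.021% ionized — well under 5%, approximation valid.
pH = −log[H+] = −log(2.45 × 10^-5) = 4.61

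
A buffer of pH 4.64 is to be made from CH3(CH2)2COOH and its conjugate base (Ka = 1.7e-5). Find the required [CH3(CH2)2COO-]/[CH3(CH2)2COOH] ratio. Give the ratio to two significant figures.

ratio = 0.74

pKa = -log(1.7 × 10^-5) = 4.770
pH = pKa + log(r) ⇒ log(r) = 4.64 − 4.770 = -0.130
r = [CH3(CH2)2COO-]/[CH3(CH2)2COOH] = 10^(-0.130) = 0.741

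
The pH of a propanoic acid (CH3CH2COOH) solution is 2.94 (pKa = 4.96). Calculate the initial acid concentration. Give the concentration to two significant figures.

[H+] = 10^(-2.94) = 1.15 × 10^-3 M = x
Ka = 10^(−4.96) = 1.10 × 10^-5
Ka = x²/(C₀ − x) ⇒ C₀ = x + x²/Ka
C₀ = 1.15 × 10^-3 + (1.15 × 10^-3)²/(1.10 × 10^-5) = 1.21 × 10^-1 M

C₀ = 1.2 × 10^-1 M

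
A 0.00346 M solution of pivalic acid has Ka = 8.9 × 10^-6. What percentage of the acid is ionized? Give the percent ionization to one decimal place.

(CH3)3CCOOH ⇌ (CH3)3CCOO- + H+; let x = [H+] at equilibrium.
Solve x² + 8.9e-06x − 3.08e-08 = 0 → x = 1.71 × 10^-4 M
% ionization = x/C₀ × 100% = 1.71 × 10^-4/0.00346 × 100% = 4.9%

4.9%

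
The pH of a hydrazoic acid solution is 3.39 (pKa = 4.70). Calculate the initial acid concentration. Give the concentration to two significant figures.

C₀ = 8.7 × 10^-3 M

[H+] = 10^(-3.39) = 4.07 × 10^-4 M = x
Ka = 10^(−4.70) = 2.00 × 10^-5
Ka = x²/(C₀ − x) ⇒ C₀ = x + x²/Ka
C₀ = 4.07 × 10^-4 + (4.07 × 10^-4)²/(2.00 × 10^-5) = 8.69 × 10^-3 M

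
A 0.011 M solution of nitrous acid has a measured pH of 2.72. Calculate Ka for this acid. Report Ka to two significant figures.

[H+] = 10^(-2.72) = 1.91 × 10^-3 M
At equilibrium [HA] = 0.011 − 1.91 × 10^-3 = 9.09 × 10^-3 M
Ka = [H+][A-]/[HA] = (1.91 × 10^-3)² / 9.09 × 10^-3 = 4.0 × 10^-4

Ka = 4.0 × 10^-4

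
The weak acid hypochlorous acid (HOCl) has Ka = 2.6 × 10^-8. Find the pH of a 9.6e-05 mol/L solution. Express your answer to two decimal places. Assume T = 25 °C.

HOCl ⇌ OCl- + H+
Ka = x²/(9.6e-05 − x) = 2.6 × 10^-8
Since Ka ≪ C₀, x ≈ √(Ka·C₀) = 1.58 × 10^-6 M.
pH = −log(1.58 × 10^-6) = 5.80

pH = 5.80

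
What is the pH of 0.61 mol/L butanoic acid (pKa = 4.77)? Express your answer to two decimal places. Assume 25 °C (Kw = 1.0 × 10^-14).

CH3(CH2)2COOH ⇌ CH3(CH2)2COO- + H+
Ka = 10^(−4.77) = 1.70 × 10^-5
Ka = [H+]²/(0.61 − [H+]) = 1.70 × 10^-5
Assume [H+] ≪ 0.61: [H+] ≈ √(1.70 × 10^-5 × 0.61) = 3.22 × 10^-3 M
pH = −log(3.22 × 10^-3) = 2.49

pH = 2.49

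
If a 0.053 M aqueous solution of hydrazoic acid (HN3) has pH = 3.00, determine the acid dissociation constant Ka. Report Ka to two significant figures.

[H+] = 10^(-3.00) = 1.00 × 10^-3 M
At equilibrium [HA] = 0.053 − 1.00 × 10^-3 = 5.20 × 10^-2 M
Ka = [H+][A-]/[HA] = (1.00 × 10^-3)² / 5.20 × 10^-2 = 1.9 × 10^-5

Ka = 1.9 × 10^-5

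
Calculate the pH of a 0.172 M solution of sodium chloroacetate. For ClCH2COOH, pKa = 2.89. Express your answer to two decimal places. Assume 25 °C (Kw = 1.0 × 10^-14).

ClCH2COO- is the conjugate base of the weak acid ClCH2COOH.
Ka = 10^(−2.89) = 1.29 × 10^-3
Kb = Kw/Ka = 1.0×10^-14 / 1.29 × 10^-3 = 7.75 × 10^-12
Kb = [OH-]²/(0.172 − [OH-]) = 7.75 × 10^-12
Neglecting [OH-] in the denominator: [OH-] = √(7.75 × 10^-12 × 0.172) = 1.15 × 10^-6 M
Check: 0.00067% ionized — well under 5%, approximation valid.
pOH = 5.94, so pH = 14.00 − pOH = 8.06

pH = 8.06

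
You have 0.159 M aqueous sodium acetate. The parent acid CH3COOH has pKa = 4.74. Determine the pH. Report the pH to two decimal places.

CH3COO- is the conjugate base of the weak acid CH3COOH.
Ka = 10^(−4.74) = 1.82 × 10^-5
Kb = Kw/Ka = 1.0×10^-14 / 1.82 × 10^-5 = 5.49 × 10^-10
Kb = x²/(0.159 − x) = 5.49 × 10^-10
Assume x ≪ 0.159: x ≈ √(5.49 × 10^-10 × 0.159) = 9.34 × 10^-6 M
(x/C₀ = 0.0059% < 5%, so the approximation holds.)
pOH = −log(9.34 × 10^-6) = 5.03; pH = 14.00 − 5.03 = 8.97

pH = 8.97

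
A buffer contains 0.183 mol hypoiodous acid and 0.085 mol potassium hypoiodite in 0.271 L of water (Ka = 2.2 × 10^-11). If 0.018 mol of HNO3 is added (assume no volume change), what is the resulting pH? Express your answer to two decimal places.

Added H+ converts OI- to HOI: HOI → 0.201 mol, OI- → 0.067 mol.
pKa = −log(2.2 × 10^-11) = 10.658
pH = pKa + log(n_OI-/n_HOI) = 10.658 + log(0.067/0.201) = 10.658 + (-0.477)

pH = 10.18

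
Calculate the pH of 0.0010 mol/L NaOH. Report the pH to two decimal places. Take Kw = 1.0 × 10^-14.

pH = 11.00

NaOH is a strong base; [OH-] = 0.001 M.
pOH = -log(0.001) = 3.00
pH = 14.00 - 3.00 = 11.00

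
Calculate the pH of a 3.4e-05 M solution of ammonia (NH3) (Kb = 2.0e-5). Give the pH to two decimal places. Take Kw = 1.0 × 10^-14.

pH = 9.25

NH3 + H2O ⇌ NH4+ + OH-
From the ICE table, Kb = x²/(3.4e-05 − x) = 2.0 × 10^-5.
Here C₀/Kb ≈ 1.7, so the small-x approximation fails. Use the quadratic:
x = [−2e-05 + √(2e-05² + 2.72e-09)]/2 = 1.79 × 10^-5 M
pOH = 4.75, so pH = 14.00 − pOH = 9.25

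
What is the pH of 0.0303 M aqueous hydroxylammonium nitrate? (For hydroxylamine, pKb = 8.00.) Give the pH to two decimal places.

pH = 3.76

NH3OH+ is the conjugate acid of the weak base NH2OH.
Kb = 10^(−8.00) = 1.00 × 10^-8
Ka = Kw/Kb = 1.0×10^-14 / 1.00 × 10^-8 = 1.00 × 10^-6
From the ICE table, Ka = x²/(0.0303 − x) = 1.00 × 10^-6.
Assume x ≪ 0.0303: x ≈ √(1.00 × 10^-6 × 0.0303) = 1.74 × 10^-4 M
(x/C₀ = 0.57% < 5%, so the approximation holds.)
pH = −log[H+] = −log(1.74 × 10^-4) = 3.76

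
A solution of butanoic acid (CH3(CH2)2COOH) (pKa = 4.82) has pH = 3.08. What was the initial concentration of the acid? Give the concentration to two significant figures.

C₀ = 4.7 × 10^-2 M

[H+] = 10^(-3.08) = 8.32 × 10^-4 M = x
Ka = 10^(−4.82) = 1.51 × 10^-5
Ka = x²/(C₀ − x) ⇒ C₀ = x + x²/Ka
C₀ = 8.32 × 10^-4 + (8.32 × 10^-4)²/(1.51 × 10^-5) = 4.67 × 10^-2 M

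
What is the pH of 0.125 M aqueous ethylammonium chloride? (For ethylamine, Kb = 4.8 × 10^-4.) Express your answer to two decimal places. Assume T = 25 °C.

pH = 5.79

C2H5NH3+ is the conjugate acid of the weak base C2H5NH2.
Ka = Kw/Kb = 1.0×10^-14 / 4.8 × 10^-4 = 2.08 × 10^-11
Ka = [H+]²/(0.125 − [H+]) = 2.08 × 10^-11
Since Ka ≪ C₀, [H+] ≈ √(Ka·C₀) = 1.61 × 10^-6 M.
pH = −log[H+] = −log(1.61 × 10^-6) = 5.79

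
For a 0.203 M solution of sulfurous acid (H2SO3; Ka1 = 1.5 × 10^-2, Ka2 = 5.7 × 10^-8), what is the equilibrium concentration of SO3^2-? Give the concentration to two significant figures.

First ionization gives [H+] ≈ [HSO3-] = 4.82 × 10^-2 M.
Second step: Ka2 = [H+][SO3^2-]/[HSO3-] ≈ [SO3^2-] (since [H+] ≈ [HSO3-]).
So [SO3^2-] ≈ Ka2.

5.7 × 10^-8 M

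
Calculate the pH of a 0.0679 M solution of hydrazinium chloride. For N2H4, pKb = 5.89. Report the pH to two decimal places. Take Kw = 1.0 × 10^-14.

pH = 4.64

N2H5+ is the conjugate acid of the weak base N2H4.
Kb = 10^(−5.89) = 1.29 × 10^-6
Ka = Kw/Kb = 1.0×10^-14 / 1.29 × 10^-6 = 7.75 × 10^-9
From the ICE table, Ka = [H+]²/(0.0679 − [H+]) = 7.75 × 10^-9.
Neglecting [H+] in the denominator: [H+] = √(7.75 × 10^-9 × 0.0679) = 2.29 × 10^-5 M
([H+]/C₀ = 0.034% < 5%, so the approximation holds.)
pH = −log(2.29 × 10^-5) = 4.64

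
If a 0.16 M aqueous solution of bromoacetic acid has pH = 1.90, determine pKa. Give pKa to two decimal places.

pKa = 2.97

[H+] = 10^(-1.90) = 1.26 × 10^-2 M
At equilibrium [HA] = 0.16 − 1.26 × 10^-2 = 1.47 × 10^-1 M
Ka = [H+][A-]/[HA] = (1.26 × 10^-2)² / 1.47 × 10^-1 = 1.08 × 10^-3
pKa = -log(1.08 × 10^-3) = 2.97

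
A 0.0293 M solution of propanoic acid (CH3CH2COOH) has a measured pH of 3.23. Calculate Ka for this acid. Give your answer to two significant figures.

Ka = 1.2 × 10^-5

[H+] = 10^(-3.23) = 5.89 × 10^-4 M
At equilibrium [HA] = 0.0293 − 5.89 × 10^-4 = 2.87 × 10^-2 M
Ka = [H+][A-]/[HA] = (5.89 × 10^-4)² / 2.87 × 10^-2 = 1.2 × 10^-5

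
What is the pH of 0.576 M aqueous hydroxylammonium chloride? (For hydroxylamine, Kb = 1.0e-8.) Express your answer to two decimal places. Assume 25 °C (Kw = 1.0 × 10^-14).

pH = 3.12

NH3OH+ is the conjugate acid of the weak base NH2OH.
Ka = Kw/Kb = 1.0×10^-14 / 1.0 × 10^-8 = 1.00 × 10^-6
Let x = [H+] at equilibrium. Ka = x²/(0.576 − x).
Assume x ≪ 0.576: x ≈ √(1.00 × 10^-6 × 0.576) = 7.59 × 10^-4 M
pH = −log[H+] = −log(7.59 × 10^-4) = 3.12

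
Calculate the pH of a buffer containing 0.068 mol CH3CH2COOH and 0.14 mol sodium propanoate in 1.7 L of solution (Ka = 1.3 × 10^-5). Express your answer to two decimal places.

pKa = −log(1.3 × 10^-5) = 4.886
Henderson–Hasselbalch: pH = pKa + log([CH3CH2COO-]/[CH3CH2COOH]) = 4.886 + log(0.14/0.068)
pH = 4.886 + (+0.314) = 5.20

pH = 5.20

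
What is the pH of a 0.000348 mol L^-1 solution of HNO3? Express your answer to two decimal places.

pH = 3.46

HNO3 is a strong acid and dissociates completely, so [H+] = 0.000348 M.
pH = -log(0.000348) = 3.46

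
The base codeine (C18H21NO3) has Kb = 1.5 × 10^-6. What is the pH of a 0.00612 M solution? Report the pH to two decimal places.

C18H21NO3 + H2O ⇌ C18H22NO3+ + OH-
Kb = [OH-]²/(0.00612 − [OH-]) = 1.5 × 10^-6
Neglecting [OH-] in the denominator: [OH-] = √(1.5 × 10^-6 × 0.00612) = 9.58 × 10^-5 M
pOH = 4.02, so pH = 14.00 − pOH = 9.98

pH = 9.98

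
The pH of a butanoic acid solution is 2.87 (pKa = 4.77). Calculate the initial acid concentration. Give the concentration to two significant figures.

[H+] = 10^(-2.87) = 1.35 × 10^-3 M = x
Ka = 10^(−4.77) = 1.70 × 10^-5
Ka = x²/(C₀ − x) ⇒ C₀ = x + x²/Ka
C₀ = 1.35 × 10^-3 + (1.35 × 10^-3)²/(1.70 × 10^-5) = 1.09 × 10^-1 M

C₀ = 1.1 × 10^-1 M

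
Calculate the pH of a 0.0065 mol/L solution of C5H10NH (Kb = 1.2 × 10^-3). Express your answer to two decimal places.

C5H10NH + H2O ⇌ C5H10NH2+ + OH-
Let x = [OH-] at equilibrium. Kb = x²/(0.0065 − x).
x is not negligible relative to C₀; solve x² + 0.0012·x − 7.8e-06 = 0.
x = [−0.0012 + √(0.0012² + 3.12e-05)]/2 = 2.26 × 10^-3 M
pOH = 2.65, so pH = 14.00 − pOH = 11.35

pH = 11.35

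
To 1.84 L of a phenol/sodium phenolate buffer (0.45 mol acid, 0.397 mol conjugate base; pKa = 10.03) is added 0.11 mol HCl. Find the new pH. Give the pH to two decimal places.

After neutralization: n(C6H5OH) = 0.56 mol, n(C6H5O-) = 0.287 mol.
pH = pKa + log([A⁻]/[HA]) = 10.03 + log(0.287/0.56) = 10.03 -0.290

pH = 9.74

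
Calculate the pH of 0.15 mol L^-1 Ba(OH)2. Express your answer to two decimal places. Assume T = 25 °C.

Ba(OH)2 is a strong base (each formula unit releases 2 OH-); [OH-] = 0.3 M.
pOH = -log(0.3) = 0.52
pH = 14.00 - 0.52 = 13.48

pH = 13.48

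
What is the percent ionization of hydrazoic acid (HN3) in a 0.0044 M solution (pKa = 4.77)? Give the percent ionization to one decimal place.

HN3 ⇌ N3- + H+; let x = [H+] at equilibrium.
Ka = 10^(−4.77) = 1.70 × 10^-5
Ka = x²/(C₀ − x); solving the quadratic gives x = 2.65 × 10^-4 M.
Fraction ionized = 2.65 × 10^-4 / 0.0044 = 0.0602 → 6.0%

6.0%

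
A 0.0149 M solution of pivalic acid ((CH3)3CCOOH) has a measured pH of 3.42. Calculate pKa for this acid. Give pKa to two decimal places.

pKa = 5.00

[H+] = 10^(-3.42) = 3.80 × 10^-4 M
At equilibrium [HA] = 0.0149 − 3.80 × 10^-4 = 1.45 × 10^-2 M
Ka = [H+][A-]/[HA] = (3.80 × 10^-4)² / 1.45 × 10^-2 = 9.96 × 10^-6
pKa = -log(9.96 × 10^-6) = 5.00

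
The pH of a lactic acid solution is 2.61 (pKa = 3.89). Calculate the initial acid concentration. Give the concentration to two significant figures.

[H+] = 10^(-2.61) = 2.45 × 10^-3 M = x
Ka = 10^(−3.89) = 1.29 × 10^-4
Ka = x²/(C₀ − x) ⇒ C₀ = x + x²/Ka
C₀ = 2.45 × 10^-3 + (2.45 × 10^-3)²/(1.29 × 10^-4) = 4.90 × 10^-2 M

C₀ = 4.9 × 10^-2 M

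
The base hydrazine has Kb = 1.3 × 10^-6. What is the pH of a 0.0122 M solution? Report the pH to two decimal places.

pH = 10.10

N2H4 + H2O ⇌ N2H5+ + OH-
Kb = [OH-]²/(0.0122 − [OH-]) = 1.3 × 10^-6
Since Kb ≪ C₀, [OH-] ≈ √(Kb·C₀) = 1.26 × 10^-4 M.
([OH-]/C₀ = 1% < 5%, so the approximation holds.)
pOH = −log(1.26 × 10^-4) = 3.90; pH = 14.00 − 3.90 = 10.10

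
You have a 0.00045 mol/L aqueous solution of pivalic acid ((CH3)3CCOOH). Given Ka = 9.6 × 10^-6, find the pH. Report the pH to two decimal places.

pH = 4.21

(CH3)3CCOOH ⇌ (CH3)3CCOO- + H+
Ka = [H+]²/(0.00045 − [H+]) = 9.6 × 10^-6
The 5% rule fails; solving [H+]² + Ka·[H+] − Ka·C₀ = 0 exactly:
[H+] = (−Ka + √(Ka² + 4·Ka·C₀))/2 = 6.11 × 10^-5 M
pH = −log(6.11 × 10^-5) = 4.21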